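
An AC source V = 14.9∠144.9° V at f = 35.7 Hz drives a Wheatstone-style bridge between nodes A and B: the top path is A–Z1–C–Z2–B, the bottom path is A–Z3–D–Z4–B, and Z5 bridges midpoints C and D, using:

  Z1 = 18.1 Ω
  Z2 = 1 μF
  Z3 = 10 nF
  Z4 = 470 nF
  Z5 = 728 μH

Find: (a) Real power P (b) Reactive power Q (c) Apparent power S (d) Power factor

Step 1 — Angular frequency: ω = 2π·f = 2π·35.7 = 224.3 rad/s.
Step 2 — Component impedances:
  Z1: Z = R = 18.1 Ω
  Z2: Z = 1/(jωC) = -j/(ω·C) = 0 - j4458 Ω
  Z3: Z = 1/(jωC) = -j/(ω·C) = 0 - j4.458e+05 Ω
  Z4: Z = 1/(jωC) = -j/(ω·C) = 0 - j9485 Ω
  Z5: Z = jωL = j·224.3·0.000728 = 0 + j0.1633 Ω
Step 3 — Bridge requires nodal analysis (the Z5 bridge couples midpoints C and D, so the two paths cannot be reduced to a simple series/parallel combination). Setting node B to ground and injecting 1 A at node A, the 3-node admittance system at A, C, D solves to V_A = Z_AB = 18.1 - j3033 Ω = 3033∠-89.7° Ω.
Step 4 — Source phasor: V = 14.9∠144.9° V = -12.19 + j8.568 V.
Step 5 — Current: I = V / Z = -0.002849 - j0.004003 A = 0.004913∠-125.4° A.
Step 6 — Complex power: S = V·I* = 0.0004369 - j0.0732 VA.
Step 7 — Real power: P = Re(S) = 0.0004369 W.
Step 8 — Reactive power: Q = Im(S) = -0.0732 VAR.
Step 9 — Apparent power: |S| = 0.0732 VA.
Step 10 — Power factor: PF = P/|S| = 0.005968 (leading).

(a) P = 0.0004369 W  (b) Q = -0.0732 VAR  (c) S = 0.0732 VA  (d) PF = 0.005968 (leading)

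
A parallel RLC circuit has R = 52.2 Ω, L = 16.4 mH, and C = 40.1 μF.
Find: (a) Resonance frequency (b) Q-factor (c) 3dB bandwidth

Step 1 — Resonance: ω₀ = 1/√(LC) = 1/√(0.0164·4.01e-05) = 1233 rad/s.
Step 2 — f₀ = ω₀/(2π) = 196.3 Hz.
Step 3 — Parallel Q: Q = R/(ω₀L) = 52.2/(1233·0.0164) = 2.581.
Step 4 — Bandwidth: Δω = ω₀/Q = 477.7 rad/s; BW = Δω/(2π) = 76.03 Hz.

(a) f₀ = 196.3 Hz  (b) Q = 2.581  (c) BW = 76.03 Hz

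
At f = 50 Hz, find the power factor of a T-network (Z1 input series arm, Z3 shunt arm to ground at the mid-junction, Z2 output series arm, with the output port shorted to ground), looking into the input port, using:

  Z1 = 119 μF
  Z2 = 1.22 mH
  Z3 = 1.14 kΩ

Step 1 — Angular frequency: ω = 2π·f = 2π·50 = 314.2 rad/s.
Step 2 — Component impedances:
  Z1: Z = 1/(jωC) = -j/(ω·C) = 0 - j26.75 Ω
  Z2: Z = jωL = j·314.2·0.00122 = 0 + j0.3833 Ω
  Z3: Z = R = 1140 Ω
Step 3 — With the output port shorted to ground, the output series arm Z2 runs from the junction to ground; the shunt arm Z3 also runs from the junction to ground. They appear in parallel: Z3 || Z2 = 0.0001289 + j0.3833 Ω.
Step 4 — Series with input arm Z1: Z_in = Z1 + (Z3 || Z2) = 0.0001289 - j26.37 Ω = 26.37∠-90.0° Ω.
Step 5 — Power factor: PF = cos(φ) = Re(Z)/|Z| = 0.000128859/26.3655 = 4.887e-06.
Step 6 — Type: Im(Z) = -26.37 ⇒ leading (phase φ = -90.0°).

PF = 4.887e-06 (leading, φ = -90.0°)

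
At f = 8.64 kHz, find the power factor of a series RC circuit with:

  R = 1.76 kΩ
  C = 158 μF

Step 1 — Angular frequency: ω = 2π·f = 2π·8640 = 5.429e+04 rad/s.
Step 2 — Component impedances:
  R: Z = R = 1760 Ω
  C: Z = 1/(jωC) = -j/(ω·C) = 0 - j0.1166 Ω
Step 3 — Series combination: Z_total = R + C = 1760 - j0.1166 Ω = 1760∠-0.0° Ω.
Step 4 — Power factor: PF = cos(φ) = Re(Z)/|Z| = 1760/1760 = 1.
Step 5 — Type: Im(Z) = -0.1166 ⇒ leading (phase φ = -0.0°).

PF = 1 (leading, φ = -0.0°)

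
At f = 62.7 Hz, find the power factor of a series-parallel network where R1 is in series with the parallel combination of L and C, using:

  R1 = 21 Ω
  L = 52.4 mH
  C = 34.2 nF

Step 1 — Angular frequency: ω = 2π·f = 2π·62.7 = 394 rad/s.
Step 2 — Component impedances:
  R1: Z = R = 21 Ω
  L: Z = jωL = j·394·0.0524 = 0 + j20.64 Ω
  C: Z = 1/(jωC) = -j/(ω·C) = 0 - j7.422e+04 Ω
Step 3 — Parallel branch: L || C = 1/(1/L + 1/C) = 0 + j20.65 Ω.
Step 4 — Series with R1: Z_total = R1 + (L || C) = 21 + j20.65 Ω = 29.45∠44.5° Ω.
Step 5 — Power factor: PF = cos(φ) = Re(Z)/|Z| = 21/29.451 = 0.713.
Step 6 — Type: Im(Z) = 20.65 ⇒ lagging (phase φ = 44.5°).

PF = 0.713 (lagging, φ = 44.5°)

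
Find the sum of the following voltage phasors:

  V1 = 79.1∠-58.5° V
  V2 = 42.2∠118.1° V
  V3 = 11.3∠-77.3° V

Step 1 — Convert each phasor to rectangular form:
  V1 = 79.1·(cos(-58.5°) + j·sin(-58.5°)) = 41.33 - j67.44 V
  V2 = 42.2·(cos(118.1°) + j·sin(118.1°)) = -19.88 + j37.23 V
  V3 = 11.3·(cos(-77.3°) + j·sin(-77.3°)) = 2.484 - j11.02 V
Step 2 — Sum components: V_total = 23.94 - j41.24 V.
Step 3 — Convert to polar: |V_total| = 47.69 V, ∠V_total = -59.9°.

V_total = 47.69∠-59.9° V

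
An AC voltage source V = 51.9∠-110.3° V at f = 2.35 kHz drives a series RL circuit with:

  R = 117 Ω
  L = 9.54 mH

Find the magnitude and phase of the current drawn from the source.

Step 1 — Angular frequency: ω = 2π·f = 2π·2350 = 1.477e+04 rad/s.
Step 2 — Component impedances:
  R: Z = R = 117 Ω
  L: Z = jωL = j·1.477e+04·0.00954 = 0 + j140.9 Ω
Step 3 — Series combination: Z_total = R + L = 117 + j140.9 Ω = 183.1∠50.3° Ω.
Step 4 — Source phasor: V = 51.9∠-110.3° V = -18.01 - j48.68 V.
Step 5 — Ohm's law: I = V / Z_total = (-18.01 - j48.68) / (117 + j140.9) = -0.2673 - j0.0942 A.
Step 6 — Convert to polar: |I| = 0.2834 A, ∠I = -160.6°.

I = 0.2834∠-160.6° A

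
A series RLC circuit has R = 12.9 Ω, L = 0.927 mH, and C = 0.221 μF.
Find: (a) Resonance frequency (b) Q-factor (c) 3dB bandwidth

Step 1 — Resonance: ω₀ = 1/√(LC) = 1/√(0.000927·2.21e-07) = 6.987e+04 rad/s.
Step 2 — f₀ = ω₀/(2π) = 1.112e+04 Hz.
Step 3 — Series Q: Q = ω₀L/R = 6.987e+04·0.000927/12.9 = 5.021.
Step 4 — Bandwidth: Δω = ω₀/Q = 1.392e+04 rad/s; BW = Δω/(2π) = 2215 Hz.

(a) f₀ = 1.112e+04 Hz  (b) Q = 5.021  (c) BW = 2215 Hz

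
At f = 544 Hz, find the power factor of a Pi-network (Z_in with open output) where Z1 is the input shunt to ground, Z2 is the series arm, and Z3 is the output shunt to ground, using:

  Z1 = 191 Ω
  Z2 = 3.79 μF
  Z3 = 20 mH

Step 1 — Angular frequency: ω = 2π·f = 2π·544 = 3418 rad/s.
Step 2 — Component impedances:
  Z1: Z = R = 191 Ω
  Z2: Z = 1/(jωC) = -j/(ω·C) = 0 - j77.19 Ω
  Z3: Z = jωL = j·3418·0.02 = 0 + j68.36 Ω
Step 3 — With open output, the series arm Z2 and the output shunt Z3 appear in series to ground: Z2 + Z3 = 0 - j8.833 Ω.
Step 4 — Parallel with input shunt Z1: Z_in = Z1 || (Z2 + Z3) = 0.4076 - j8.814 Ω = 8.823∠-87.4° Ω.
Step 5 — Power factor: PF = cos(φ) = Re(Z)/|Z| = 0.4075897/8.823244 = 0.04619.
Step 6 — Type: Im(Z) = -8.814 ⇒ leading (phase φ = -87.4°).

PF = 0.04619 (leading, φ = -87.4°)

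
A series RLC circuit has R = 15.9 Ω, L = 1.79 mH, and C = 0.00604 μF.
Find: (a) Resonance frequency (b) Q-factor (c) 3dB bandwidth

Step 1 — Resonance condition Im(Z)=0 gives ω₀ = 1/√(LC).
Step 2 — ω₀ = 1/√(0.00179·6.04e-09) = 3.041e+05 rad/s.
Step 3 — f₀ = ω₀/(2π) = 4.84e+04 Hz.
Step 4 — Series Q: Q = ω₀L/R = 3.041e+05·0.00179/15.9 = 34.24.
Step 5 — 3dB bandwidth: Δω = ω₀/Q = 8883 rad/s; BW = Δω/(2π) = 1414 Hz.

(a) f₀ = 4.84e+04 Hz  (b) Q = 34.24  (c) BW = 1414 Hz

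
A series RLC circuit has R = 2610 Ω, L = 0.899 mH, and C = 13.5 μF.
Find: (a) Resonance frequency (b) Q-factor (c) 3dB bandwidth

Step 1 — Resonance condition Im(Z)=0 gives ω₀ = 1/√(LC).
Step 2 — ω₀ = 1/√(0.000899·1.35e-05) = 9077 rad/s.
Step 3 — f₀ = ω₀/(2π) = 1445 Hz.
Step 4 — Series Q: Q = ω₀L/R = 9077·0.000899/2610 = 0.003127.
Step 5 — 3dB bandwidth: Δω = ω₀/Q = 2.903e+06 rad/s; BW = Δω/(2π) = 4.621e+05 Hz.

(a) f₀ = 1445 Hz  (b) Q = 0.003127  (c) BW = 4.621e+05 Hz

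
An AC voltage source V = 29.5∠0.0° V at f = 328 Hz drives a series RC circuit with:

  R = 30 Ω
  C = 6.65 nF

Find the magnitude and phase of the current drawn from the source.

Step 1 — Angular frequency: ω = 2π·f = 2π·328 = 2061 rad/s.
Step 2 — Component impedances:
  R: Z = R = 30 Ω
  C: Z = 1/(jωC) = -j/(ω·C) = 0 - j7.297e+04 Ω
Step 3 — Series combination: Z_total = R + C = 30 - j7.297e+04 Ω = 7.297e+04∠-90.0° Ω.
Step 4 — Source phasor: V = 29.5∠0.0° V = 29.5 V.
Step 5 — Ohm's law: I = V / Z_total = (29.5) / (30 - j7.297e+04) = 1.662e-07 + j0.0004043 A.
Step 6 — Convert to polar: |I| = 0.0004043 A, ∠I = 90.0°.

I = 0.0004043∠90.0° A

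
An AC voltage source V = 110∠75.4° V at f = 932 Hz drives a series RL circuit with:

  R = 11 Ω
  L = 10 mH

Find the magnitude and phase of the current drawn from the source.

Step 1 — Angular frequency: ω = 2π·f = 2π·932 = 5856 rad/s.
Step 2 — Component impedances:
  R: Z = R = 11 Ω
  L: Z = jωL = j·5856·0.01 = 0 + j58.56 Ω
Step 3 — Series combination: Z_total = R + L = 11 + j58.56 Ω = 59.58∠79.4° Ω.
Step 4 — Source phasor: V = 110∠75.4° V = 27.73 + j106.4 V.
Step 5 — Ohm's law: I = V / Z_total = (27.73 + j106.4) / (11 + j58.56) = 1.842 - j0.1275 A.
Step 6 — Convert to polar: |I| = 1.846 A, ∠I = -4.0°.

I = 1.846∠-4.0° A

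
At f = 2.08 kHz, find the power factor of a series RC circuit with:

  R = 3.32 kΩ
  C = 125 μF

Step 1 — Angular frequency: ω = 2π·f = 2π·2080 = 1.307e+04 rad/s.
Step 2 — Component impedances:
  R: Z = R = 3320 Ω
  C: Z = 1/(jωC) = -j/(ω·C) = 0 - j0.6121 Ω
Step 3 — Series combination: Z_total = R + C = 3320 - j0.6121 Ω = 3320∠-0.0° Ω.
Step 4 — Power factor: PF = cos(φ) = Re(Z)/|Z| = 3320/3320 = 1.
Step 5 — Type: Im(Z) = -0.6121 ⇒ leading (phase φ = -0.0°).

PF = 1 (leading, φ = -0.0°)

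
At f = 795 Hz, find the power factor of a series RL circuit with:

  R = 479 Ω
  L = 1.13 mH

Step 1 — Angular frequency: ω = 2π·f = 2π·795 = 4995 rad/s.
Step 2 — Component impedances:
  R: Z = R = 479 Ω
  L: Z = jωL = j·4995·0.00113 = 0 + j5.644 Ω
Step 3 — Series combination: Z_total = R + L = 479 + j5.644 Ω = 479∠0.7° Ω.
Step 4 — Power factor: PF = cos(φ) = Re(Z)/|Z| = 479/479.03 = 0.9999.
Step 5 — Type: Im(Z) = 5.644 ⇒ lagging (phase φ = 0.7°).

PF = 0.9999 (lagging, φ = 0.7°)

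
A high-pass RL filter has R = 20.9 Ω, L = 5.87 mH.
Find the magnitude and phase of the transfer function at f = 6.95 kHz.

Step 1 — Angular frequency: ω = 2π·6950 = 4.367e+04 rad/s.
Step 2 — Transfer function: H(jω) = jωL/(R + jωL).
Step 3 — Numerator jωL = j·256.3; denominator R + jωL = 20.9 + j256.3.
Step 4 — H = 0.9934 + j0.081.
Step 5 — Magnitude: |H| = 0.9967 (-0.0 dB); phase: φ = 4.7°.

|H| = 0.9967 (-0.0 dB), φ = 4.7°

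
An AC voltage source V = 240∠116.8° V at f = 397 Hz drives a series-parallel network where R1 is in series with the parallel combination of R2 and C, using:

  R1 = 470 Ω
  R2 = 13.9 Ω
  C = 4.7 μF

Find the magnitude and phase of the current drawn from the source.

Step 1 — Angular frequency: ω = 2π·f = 2π·397 = 2494 rad/s.
Step 2 — Component impedances:
  R1: Z = R = 470 Ω
  R2: Z = R = 13.9 Ω
  C: Z = 1/(jωC) = -j/(ω·C) = 0 - j85.3 Ω
Step 3 — Parallel branch: R2 || C = 1/(1/R2 + 1/C) = 13.54 - j2.207 Ω.
Step 4 — Series with R1: Z_total = R1 + (R2 || C) = 483.5 - j2.207 Ω = 483.5∠-0.3° Ω.
Step 5 — Source phasor: V = 240∠116.8° V = -108.2 + j214.2 V.
Step 6 — Ohm's law: I = V / Z_total = (-108.2 + j214.2) / (483.5 - j2.207) = -0.2258 + j0.442 A.
Step 7 — Convert to polar: |I| = 0.4963 A, ∠I = 117.1°.

I = 0.4963∠117.1° A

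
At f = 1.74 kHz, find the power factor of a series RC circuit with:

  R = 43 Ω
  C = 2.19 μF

Step 1 — Angular frequency: ω = 2π·f = 2π·1740 = 1.093e+04 rad/s.
Step 2 — Component impedances:
  R: Z = R = 43 Ω
  C: Z = 1/(jωC) = -j/(ω·C) = 0 - j41.77 Ω
Step 3 — Series combination: Z_total = R + C = 43 - j41.77 Ω = 59.95∠-44.2° Ω.
Step 4 — Power factor: PF = cos(φ) = Re(Z)/|Z| = 43/59.95 = 0.7173.
Step 5 — Type: Im(Z) = -41.77 ⇒ leading (phase φ = -44.2°).

PF = 0.7173 (leading, φ = -44.2°)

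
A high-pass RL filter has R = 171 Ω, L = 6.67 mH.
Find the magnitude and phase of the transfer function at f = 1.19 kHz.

Step 1 — Angular frequency: ω = 2π·1190 = 7477 rad/s.
Step 2 — Transfer function: H(jω) = jωL/(R + jωL).
Step 3 — Numerator jωL = j·49.87; denominator R + jωL = 171 + j49.87.
Step 4 — H = 0.07839 + j0.2688.
Step 5 — Magnitude: |H| = 0.28 (-11.1 dB); phase: φ = 73.7°.

|H| = 0.28 (-11.1 dB), φ = 73.7°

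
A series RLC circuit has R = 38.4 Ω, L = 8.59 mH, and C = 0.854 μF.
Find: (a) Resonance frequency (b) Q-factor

Step 1 — Resonance condition Im(Z)=0 gives ω₀ = 1/√(LC).
Step 2 — ω₀ = 1/√(0.00859·8.54e-07) = 1.168e+04 rad/s.
Step 3 — f₀ = ω₀/(2π) = 1858 Hz.
Step 4 — Series Q: Q = ω₀L/R = 1.168e+04·0.00859/38.4 = 2.612.

(a) f₀ = 1858 Hz  (b) Q = 2.612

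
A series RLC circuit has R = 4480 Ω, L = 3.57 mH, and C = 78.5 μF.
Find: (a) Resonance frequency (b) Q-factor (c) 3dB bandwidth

Step 1 — Resonance: ω₀ = 1/√(LC) = 1/√(0.00357·7.85e-05) = 1889 rad/s.
Step 2 — f₀ = ω₀/(2π) = 300.6 Hz.
Step 3 — Series Q: Q = ω₀L/R = 1889·0.00357/4480 = 0.001505.
Step 4 — Bandwidth: Δω = ω₀/Q = 1.255e+06 rad/s; BW = Δω/(2π) = 1.997e+05 Hz.

(a) f₀ = 300.6 Hz  (b) Q = 0.001505  (c) BW = 1.997e+05 Hz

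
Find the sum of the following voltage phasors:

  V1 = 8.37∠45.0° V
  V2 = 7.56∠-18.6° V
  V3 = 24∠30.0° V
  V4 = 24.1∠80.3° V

Step 1 — Convert each phasor to rectangular form:
  V1 = 8.37·(cos(45.0°) + j·sin(45.0°)) = 5.918 + j5.918 V
  V2 = 7.56·(cos(-18.6°) + j·sin(-18.6°)) = 7.165 - j2.411 V
  V3 = 24·(cos(30.0°) + j·sin(30.0°)) = 20.78 + j12 V
  V4 = 24.1·(cos(80.3°) + j·sin(80.3°)) = 4.061 + j23.76 V
Step 2 — Sum components: V_total = 37.93 + j39.26 V.
Step 3 — Convert to polar: |V_total| = 54.59 V, ∠V_total = 46.0°.

V_total = 54.59∠46.0° V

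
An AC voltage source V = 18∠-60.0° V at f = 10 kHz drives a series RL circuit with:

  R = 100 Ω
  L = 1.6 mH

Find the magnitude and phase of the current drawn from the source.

Step 1 — Angular frequency: ω = 2π·f = 2π·1e+04 = 6.283e+04 rad/s.
Step 2 — Component impedances:
  R: Z = R = 100 Ω
  L: Z = jωL = j·6.283e+04·0.0016 = 0 + j100.5 Ω
Step 3 — Series combination: Z_total = R + L = 100 + j100.5 Ω = 141.8∠45.2° Ω.
Step 4 — Source phasor: V = 18∠-60.0° V = 9 - j15.59 V.
Step 5 — Ohm's law: I = V / Z_total = (9 - j15.59) / (100 + j100.5) = -0.03318 - j0.1225 A.
Step 6 — Convert to polar: |I| = 0.1269 A, ∠I = -105.2°.

I = 0.1269∠-105.2° A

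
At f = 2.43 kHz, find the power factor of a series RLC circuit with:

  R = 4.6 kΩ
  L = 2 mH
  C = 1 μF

Step 1 — Angular frequency: ω = 2π·f = 2π·2430 = 1.527e+04 rad/s.
Step 2 — Component impedances:
  R: Z = R = 4600 Ω
  L: Z = jωL = j·1.527e+04·0.002 = 0 + j30.54 Ω
  C: Z = 1/(jωC) = -j/(ω·C) = 0 - j65.5 Ω
Step 3 — Series combination: Z_total = R + L + C = 4600 - j34.96 Ω = 4600∠-0.4° Ω.
Step 4 — Power factor: PF = cos(φ) = Re(Z)/|Z| = 4600/4600 = 1.
Step 5 — Type: Im(Z) = -34.96 ⇒ leading (phase φ = -0.4°).

PF = 1 (leading, φ = -0.4°)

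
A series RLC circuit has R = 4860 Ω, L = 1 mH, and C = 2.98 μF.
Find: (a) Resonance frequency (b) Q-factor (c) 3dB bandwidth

Step 1 — Resonance: ω₀ = 1/√(LC) = 1/√(0.001·2.98e-06) = 1.832e+04 rad/s.
Step 2 — f₀ = ω₀/(2π) = 2915 Hz.
Step 3 — Series Q: Q = ω₀L/R = 1.832e+04·0.001/4860 = 0.003769.
Step 4 — Bandwidth: Δω = ω₀/Q = 4.86e+06 rad/s; BW = Δω/(2π) = 7.735e+05 Hz.

(a) f₀ = 2915 Hz  (b) Q = 0.003769  (c) BW = 7.735e+05 Hz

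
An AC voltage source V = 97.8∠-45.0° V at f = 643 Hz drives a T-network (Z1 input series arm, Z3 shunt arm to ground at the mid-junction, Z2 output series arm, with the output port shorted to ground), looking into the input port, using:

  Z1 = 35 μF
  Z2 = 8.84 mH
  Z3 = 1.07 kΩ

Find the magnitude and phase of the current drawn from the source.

Step 1 — Angular frequency: ω = 2π·f = 2π·643 = 4040 rad/s.
Step 2 — Component impedances:
  Z1: Z = 1/(jωC) = -j/(ω·C) = 0 - j7.072 Ω
  Z2: Z = jωL = j·4040·0.00884 = 0 + j35.71 Ω
  Z3: Z = R = 1070 Ω
Step 3 — With the output port shorted to ground, the output series arm Z2 runs from the junction to ground; the shunt arm Z3 also runs from the junction to ground. They appear in parallel: Z3 || Z2 = 1.191 + j35.67 Ω.
Step 4 — Series with input arm Z1: Z_in = Z1 + (Z3 || Z2) = 1.191 + j28.6 Ω = 28.63∠87.6° Ω.
Step 5 — Source phasor: V = 97.8∠-45.0° V = 69.16 - j69.16 V.
Step 6 — Ohm's law: I = V / Z_total = (69.16 - j69.16) / (1.191 + j28.6) = -2.313 - j2.514 A.
Step 7 — Convert to polar: |I| = 3.416 A, ∠I = -132.6°.

I = 3.416∠-132.6° A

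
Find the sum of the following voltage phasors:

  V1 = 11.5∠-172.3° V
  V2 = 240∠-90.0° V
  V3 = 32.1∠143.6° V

Step 1 — Convert each phasor to rectangular form:
  V1 = 11.5·(cos(-172.3°) + j·sin(-172.3°)) = -11.4 - j1.541 V
  V2 = 240·(cos(-90.0°) + j·sin(-90.0°)) = 0 - j240 V
  V3 = 32.1·(cos(143.6°) + j·sin(143.6°)) = -25.84 + j19.05 V
Step 2 — Sum components: V_total = -37.23 - j222.5 V.
Step 3 — Convert to polar: |V_total| = 225.6 V, ∠V_total = -99.5°.

V_total = 225.6∠-99.5° V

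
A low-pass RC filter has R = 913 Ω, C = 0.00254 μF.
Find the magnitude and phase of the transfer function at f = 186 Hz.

Step 1 — Angular frequency: ω = 2π·186 = 1169 rad/s.
Step 2 — Transfer function: H(jω) = 1/(1 + jωRC).
Step 3 — Denominator: 1 + jωRC = 1 + j·1169·913·2.54e-09 = 1 + j0.00271.
Step 4 — H = 1 - j0.00271.
Step 5 — Magnitude: |H| = 1 (-0.0 dB); phase: φ = -0.2°.

|H| = 1 (-0.0 dB), φ = -0.2°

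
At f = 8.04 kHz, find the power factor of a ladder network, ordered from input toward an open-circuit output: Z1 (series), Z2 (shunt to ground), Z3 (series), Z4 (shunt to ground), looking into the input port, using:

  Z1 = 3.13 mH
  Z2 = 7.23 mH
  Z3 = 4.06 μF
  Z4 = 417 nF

Step 1 — Angular frequency: ω = 2π·f = 2π·8040 = 5.052e+04 rad/s.
Step 2 — Component impedances:
  Z1: Z = jωL = j·5.052e+04·0.00313 = 0 + j158.1 Ω
  Z2: Z = jωL = j·5.052e+04·0.00723 = 0 + j365.2 Ω
  Z3: Z = 1/(jωC) = -j/(ω·C) = 0 - j4.876 Ω
  Z4: Z = 1/(jωC) = -j/(ω·C) = 0 - j47.47 Ω
Step 3 — Ladder network (open output): work backward from the far end, alternating series and parallel combinations. Z_in = 0 + j97.01 Ω = 97.01∠90.0° Ω.
Step 4 — Power factor: PF = cos(φ) = Re(Z)/|Z| = 0/97.01 = 0.
Step 5 — Type: Im(Z) = 97.01 ⇒ lagging (phase φ = 90.0°).

PF = 0 (lagging, φ = 90.0°)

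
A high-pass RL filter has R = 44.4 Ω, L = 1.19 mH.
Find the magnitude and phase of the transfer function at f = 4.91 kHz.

Step 1 — Angular frequency: ω = 2π·4910 = 3.085e+04 rad/s.
Step 2 — Transfer function: H(jω) = jωL/(R + jωL).
Step 3 — Numerator jωL = j·36.71; denominator R + jωL = 44.4 + j36.71.
Step 4 — H = 0.4061 + j0.4911.
Step 5 — Magnitude: |H| = 0.6372 (-3.9 dB); phase: φ = 50.4°.

|H| = 0.6372 (-3.9 dB), φ = 50.4°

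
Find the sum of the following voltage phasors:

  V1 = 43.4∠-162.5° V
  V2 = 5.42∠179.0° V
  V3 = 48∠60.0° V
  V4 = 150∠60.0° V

Step 1 — Convert each phasor to rectangular form:
  V1 = 43.4·(cos(-162.5°) + j·sin(-162.5°)) = -41.39 - j13.05 V
  V2 = 5.42·(cos(179.0°) + j·sin(179.0°)) = -5.419 + j0.09459 V
  V3 = 48·(cos(60.0°) + j·sin(60.0°)) = 24 + j41.57 V
  V4 = 150·(cos(60.0°) + j·sin(60.0°)) = 75 + j129.9 V
Step 2 — Sum components: V_total = 52.19 + j158.5 V.
Step 3 — Convert to polar: |V_total| = 166.9 V, ∠V_total = 71.8°.

V_total = 166.9∠71.8° V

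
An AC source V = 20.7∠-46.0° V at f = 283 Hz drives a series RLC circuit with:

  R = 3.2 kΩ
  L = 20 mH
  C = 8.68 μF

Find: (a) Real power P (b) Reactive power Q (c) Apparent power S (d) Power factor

Step 1 — Angular frequency: ω = 2π·f = 2π·283 = 1778 rad/s.
Step 2 — Component impedances:
  R: Z = R = 3200 Ω
  L: Z = jωL = j·1778·0.02 = 0 + j35.56 Ω
  C: Z = 1/(jωC) = -j/(ω·C) = 0 - j64.79 Ω
Step 3 — Series combination: Z_total = R + L + C = 3200 - j29.23 Ω = 3200∠-0.5° Ω.
Step 4 — Source phasor: V = 20.7∠-46.0° V = 14.38 - j14.89 V.
Step 5 — Current: I = V / Z = 0.004536 - j0.004612 A = 0.006468∠-45.5° A.
Step 6 — Complex power: S = V·I* = 0.1339 - j0.001223 VA.
Step 7 — Real power: P = Re(S) = 0.1339 W.
Step 8 — Reactive power: Q = Im(S) = -0.001223 VAR.
Step 9 — Apparent power: |S| = 0.1339 VA.
Step 10 — Power factor: PF = P/|S| = 1 (leading).

(a) P = 0.1339 W  (b) Q = -0.001223 VAR  (c) S = 0.1339 VA  (d) PF = 1 (leading)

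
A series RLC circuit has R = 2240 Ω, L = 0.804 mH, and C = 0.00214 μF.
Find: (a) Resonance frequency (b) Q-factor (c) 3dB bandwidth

Step 1 — Resonance condition Im(Z)=0 gives ω₀ = 1/√(LC).
Step 2 — ω₀ = 1/√(0.000804·2.14e-09) = 7.624e+05 rad/s.
Step 3 — f₀ = ω₀/(2π) = 1.213e+05 Hz.
Step 4 — Series Q: Q = ω₀L/R = 7.624e+05·0.000804/2240 = 0.2736.
Step 5 — 3dB bandwidth: Δω = ω₀/Q = 2.786e+06 rad/s; BW = Δω/(2π) = 4.434e+05 Hz.

(a) f₀ = 1.213e+05 Hz  (b) Q = 0.2736  (c) BW = 4.434e+05 Hz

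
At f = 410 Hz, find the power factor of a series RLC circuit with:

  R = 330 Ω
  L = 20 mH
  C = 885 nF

Step 1 — Angular frequency: ω = 2π·f = 2π·410 = 2576 rad/s.
Step 2 — Component impedances:
  R: Z = R = 330 Ω
  L: Z = jωL = j·2576·0.02 = 0 + j51.52 Ω
  C: Z = 1/(jωC) = -j/(ω·C) = 0 - j438.6 Ω
Step 3 — Series combination: Z_total = R + L + C = 330 - j387.1 Ω = 508.7∠-49.6° Ω.
Step 4 — Power factor: PF = cos(φ) = Re(Z)/|Z| = 330/508.7 = 0.6487.
Step 5 — Type: Im(Z) = -387.1 ⇒ leading (phase φ = -49.6°).

PF = 0.6487 (leading, φ = -49.6°)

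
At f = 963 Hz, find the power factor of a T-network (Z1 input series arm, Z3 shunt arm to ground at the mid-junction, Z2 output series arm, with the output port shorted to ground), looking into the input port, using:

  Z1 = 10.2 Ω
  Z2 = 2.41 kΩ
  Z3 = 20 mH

Step 1 — Angular frequency: ω = 2π·f = 2π·963 = 6051 rad/s.
Step 2 — Component impedances:
  Z1: Z = R = 10.2 Ω
  Z2: Z = R = 2410 Ω
  Z3: Z = jωL = j·6051·0.02 = 0 + j121 Ω
Step 3 — With the output port shorted to ground, the output series arm Z2 runs from the junction to ground; the shunt arm Z3 also runs from the junction to ground. They appear in parallel: Z3 || Z2 = 6.061 + j120.7 Ω.
Step 4 — Series with input arm Z1: Z_in = Z1 + (Z3 || Z2) = 16.26 + j120.7 Ω = 121.8∠82.3° Ω.
Step 5 — Power factor: PF = cos(φ) = Re(Z)/|Z| = 16.26/121.8 = 0.1335.
Step 6 — Type: Im(Z) = 120.7 ⇒ lagging (phase φ = 82.3°).

PF = 0.1335 (lagging, φ = 82.3°)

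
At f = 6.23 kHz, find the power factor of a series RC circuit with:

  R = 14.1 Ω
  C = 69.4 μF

Step 1 — Angular frequency: ω = 2π·f = 2π·6230 = 3.914e+04 rad/s.
Step 2 — Component impedances:
  R: Z = R = 14.1 Ω
  C: Z = 1/(jωC) = -j/(ω·C) = 0 - j0.3681 Ω
Step 3 — Series combination: Z_total = R + C = 14.1 - j0.3681 Ω = 14.1∠-1.5° Ω.
Step 4 — Power factor: PF = cos(φ) = Re(Z)/|Z| = 14.1/14.1048 = 0.9997.
Step 5 — Type: Im(Z) = -0.3681 ⇒ leading (phase φ = -1.5°).

PF = 0.9997 (leading, φ = -1.5°)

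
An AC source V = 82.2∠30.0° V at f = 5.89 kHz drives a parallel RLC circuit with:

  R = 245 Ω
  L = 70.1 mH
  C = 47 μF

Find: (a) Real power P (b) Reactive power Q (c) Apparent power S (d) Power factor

Step 1 — Angular frequency: ω = 2π·f = 2π·5890 = 3.701e+04 rad/s.
Step 2 — Component impedances:
  R: Z = R = 245 Ω
  L: Z = jωL = j·3.701e+04·0.0701 = 0 + j2594 Ω
  C: Z = 1/(jωC) = -j/(ω·C) = 0 - j0.5749 Ω
Step 3 — Parallel combination: 1/Z_total = 1/R + 1/L + 1/C; Z_total = 0.00135 - j0.575 Ω = 0.575∠-89.9° Ω.
Step 4 — Source phasor: V = 82.2∠30.0° V = 71.19 + j41.1 V.
Step 5 — Current: I = V / Z = -71.18 + j124 A = 142.9∠119.9° A.
Step 6 — Complex power: S = V·I* = 27.58 - j1.175e+04 VA.
Step 7 — Real power: P = Re(S) = 27.58 W.
Step 8 — Reactive power: Q = Im(S) = -1.175e+04 VAR.
Step 9 — Apparent power: |S| = 1.175e+04 VA.
Step 10 — Power factor: PF = P/|S| = 0.002347 (leading).

(a) P = 27.58 W  (b) Q = -1.175e+04 VAR  (c) S = 1.175e+04 VA  (d) PF = 0.002347 (leading)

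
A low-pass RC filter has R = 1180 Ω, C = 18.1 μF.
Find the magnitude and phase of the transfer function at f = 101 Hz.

Step 1 — Angular frequency: ω = 2π·101 = 634.6 rad/s.
Step 2 — Transfer function: H(jω) = 1/(1 + jωRC).
Step 3 — Denominator: 1 + jωRC = 1 + j·634.6·1180·1.81e-05 = 1 + j13.55.
Step 4 — H = 0.005414 - j0.07338.
Step 5 — Magnitude: |H| = 0.07358 (-22.7 dB); phase: φ = -85.8°.

|H| = 0.07358 (-22.7 dB), φ = -85.8°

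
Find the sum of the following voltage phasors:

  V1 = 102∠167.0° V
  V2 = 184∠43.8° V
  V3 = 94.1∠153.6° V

Step 1 — Convert each phasor to rectangular form:
  V1 = 102·(cos(167.0°) + j·sin(167.0°)) = -99.39 + j22.95 V
  V2 = 184·(cos(43.8°) + j·sin(43.8°)) = 132.8 + j127.4 V
  V3 = 94.1·(cos(153.6°) + j·sin(153.6°)) = -84.29 + j41.84 V
Step 2 — Sum components: V_total = -50.87 + j192.1 V.
Step 3 — Convert to polar: |V_total| = 198.8 V, ∠V_total = 104.8°.

V_total = 198.8∠104.8° V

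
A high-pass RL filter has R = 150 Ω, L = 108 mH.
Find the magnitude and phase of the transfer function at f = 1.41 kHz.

Step 1 — Angular frequency: ω = 2π·1410 = 8859 rad/s.
Step 2 — Transfer function: H(jω) = jωL/(R + jωL).
Step 3 — Numerator jωL = j·956.8; denominator R + jωL = 150 + j956.8.
Step 4 — H = 0.976 + j0.153.
Step 5 — Magnitude: |H| = 0.9879 (-0.1 dB); phase: φ = 8.9°.

|H| = 0.9879 (-0.1 dB), φ = 8.9°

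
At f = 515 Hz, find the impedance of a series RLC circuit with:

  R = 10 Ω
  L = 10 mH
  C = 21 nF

Step 1 — Angular frequency: ω = 2π·f = 2π·515 = 3236 rad/s.
Step 2 — Component impedances:
  R: Z = R = 10 Ω
  L: Z = jωL = j·3236·0.01 = 0 + j32.36 Ω
  C: Z = 1/(jωC) = -j/(ω·C) = 0 - j1.472e+04 Ω
Step 3 — Series combination: Z_total = R + L + C = 10 - j1.468e+04 Ω = 1.468e+04∠-90.0° Ω.

Z = 10 - j1.468e+04 Ω = 1.468e+04∠-90.0° Ω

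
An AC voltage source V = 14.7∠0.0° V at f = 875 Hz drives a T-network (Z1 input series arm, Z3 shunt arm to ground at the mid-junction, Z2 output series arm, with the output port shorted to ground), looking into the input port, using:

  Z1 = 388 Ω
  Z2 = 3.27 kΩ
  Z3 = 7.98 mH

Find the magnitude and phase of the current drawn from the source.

Step 1 — Angular frequency: ω = 2π·f = 2π·875 = 5498 rad/s.
Step 2 — Component impedances:
  Z1: Z = R = 388 Ω
  Z2: Z = R = 3270 Ω
  Z3: Z = jωL = j·5498·0.00798 = 0 + j43.87 Ω
Step 3 — With the output port shorted to ground, the output series arm Z2 runs from the junction to ground; the shunt arm Z3 also runs from the junction to ground. They appear in parallel: Z3 || Z2 = 0.5885 + j43.86 Ω.
Step 4 — Series with input arm Z1: Z_in = Z1 + (Z3 || Z2) = 388.6 + j43.86 Ω = 391.1∠6.4° Ω.
Step 5 — Source phasor: V = 14.7∠0.0° V = 14.7 V.
Step 6 — Ohm's law: I = V / Z_total = (14.7) / (388.6 + j43.86) = 0.03735 - j0.004216 A.
Step 7 — Convert to polar: |I| = 0.03759 A, ∠I = -6.4°.

I = 0.03759∠-6.4° A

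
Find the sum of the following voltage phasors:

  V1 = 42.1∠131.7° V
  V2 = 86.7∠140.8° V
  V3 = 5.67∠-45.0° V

Step 1 — Convert each phasor to rectangular form:
  V1 = 42.1·(cos(131.7°) + j·sin(131.7°)) = -28.01 + j31.43 V
  V2 = 86.7·(cos(140.8°) + j·sin(140.8°)) = -67.19 + j54.8 V
  V3 = 5.67·(cos(-45.0°) + j·sin(-45.0°)) = 4.009 - j4.009 V
Step 2 — Sum components: V_total = -91.18 + j82.22 V.
Step 3 — Convert to polar: |V_total| = 122.8 V, ∠V_total = 138.0°.

V_total = 122.8∠138.0° V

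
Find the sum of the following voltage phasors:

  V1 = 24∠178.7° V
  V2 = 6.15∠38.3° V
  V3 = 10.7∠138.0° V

Step 1 — Convert each phasor to rectangular form:
  V1 = 24·(cos(178.7°) + j·sin(178.7°)) = -23.99 + j0.5445 V
  V2 = 6.15·(cos(38.3°) + j·sin(38.3°)) = 4.826 + j3.812 V
  V3 = 10.7·(cos(138.0°) + j·sin(138.0°)) = -7.952 + j7.16 V
Step 2 — Sum components: V_total = -27.12 + j11.52 V.
Step 3 — Convert to polar: |V_total| = 29.46 V, ∠V_total = 157.0°.

V_total = 29.46∠157.0° V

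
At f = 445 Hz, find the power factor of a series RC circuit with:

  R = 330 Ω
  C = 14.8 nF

Step 1 — Angular frequency: ω = 2π·f = 2π·445 = 2796 rad/s.
Step 2 — Component impedances:
  R: Z = R = 330 Ω
  C: Z = 1/(jωC) = -j/(ω·C) = 0 - j2.417e+04 Ω
Step 3 — Series combination: Z_total = R + C = 330 - j2.417e+04 Ω = 2.417e+04∠-89.2° Ω.
Step 4 — Power factor: PF = cos(φ) = Re(Z)/|Z| = 330/2.417e+04 = 0.01365.
Step 5 — Type: Im(Z) = -2.417e+04 ⇒ leading (phase φ = -89.2°).

PF = 0.01365 (leading, φ = -89.2°)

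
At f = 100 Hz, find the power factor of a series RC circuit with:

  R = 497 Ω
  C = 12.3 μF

Step 1 — Angular frequency: ω = 2π·f = 2π·100 = 628.3 rad/s.
Step 2 — Component impedances:
  R: Z = R = 497 Ω
  C: Z = 1/(jωC) = -j/(ω·C) = 0 - j129.4 Ω
Step 3 — Series combination: Z_total = R + C = 497 - j129.4 Ω = 513.6∠-14.6° Ω.
Step 4 — Power factor: PF = cos(φ) = Re(Z)/|Z| = 497/513.6 = 0.9677.
Step 5 — Type: Im(Z) = -129.4 ⇒ leading (phase φ = -14.6°).

PF = 0.9677 (leading, φ = -14.6°)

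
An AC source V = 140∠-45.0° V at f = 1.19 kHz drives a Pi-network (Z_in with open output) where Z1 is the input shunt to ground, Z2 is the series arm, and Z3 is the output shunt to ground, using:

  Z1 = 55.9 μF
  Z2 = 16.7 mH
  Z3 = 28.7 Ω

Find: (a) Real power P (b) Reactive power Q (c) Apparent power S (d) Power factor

Step 1 — Angular frequency: ω = 2π·f = 2π·1190 = 7477 rad/s.
Step 2 — Component impedances:
  Z1: Z = 1/(jωC) = -j/(ω·C) = 0 - j2.393 Ω
  Z2: Z = jωL = j·7477·0.0167 = 0 + j124.9 Ω
  Z3: Z = R = 28.7 Ω
Step 3 — With open output, the series arm Z2 and the output shunt Z3 appear in series to ground: Z2 + Z3 = 28.7 + j124.9 Ω.
Step 4 — Parallel with input shunt Z1: Z_in = Z1 || (Z2 + Z3) = 0.01038 - j2.437 Ω = 2.437∠-89.8° Ω.
Step 5 — Source phasor: V = 140∠-45.0° V = 98.99 - j98.99 V.
Step 6 — Current: I = V / Z = 40.8 + j40.45 A = 57.45∠44.8° A.
Step 7 — Complex power: S = V·I* = 34.27 - j8043 VA.
Step 8 — Real power: P = Re(S) = 34.27 W.
Step 9 — Reactive power: Q = Im(S) = -8043 VAR.
Step 10 — Apparent power: |S| = 8043 VA.
Step 11 — Power factor: PF = P/|S| = 0.004261 (leading).

(a) P = 34.27 W  (b) Q = -8043 VAR  (c) S = 8043 VA  (d) PF = 0.004261 (leading)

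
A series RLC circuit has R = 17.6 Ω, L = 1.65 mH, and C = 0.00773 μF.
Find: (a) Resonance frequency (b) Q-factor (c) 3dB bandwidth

Step 1 — Resonance condition Im(Z)=0 gives ω₀ = 1/√(LC).
Step 2 — ω₀ = 1/√(0.00165·7.73e-09) = 2.8e+05 rad/s.
Step 3 — f₀ = ω₀/(2π) = 4.456e+04 Hz.
Step 4 — Series Q: Q = ω₀L/R = 2.8e+05·0.00165/17.6 = 26.25.
Step 5 — 3dB bandwidth: Δω = ω₀/Q = 1.067e+04 rad/s; BW = Δω/(2π) = 1698 Hz.

(a) f₀ = 4.456e+04 Hz  (b) Q = 26.25  (c) BW = 1698 Hz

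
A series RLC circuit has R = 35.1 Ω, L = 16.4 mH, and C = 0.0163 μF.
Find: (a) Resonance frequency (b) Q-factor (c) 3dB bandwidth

Step 1 — Resonance: ω₀ = 1/√(LC) = 1/√(0.0164·1.63e-08) = 6.116e+04 rad/s.
Step 2 — f₀ = ω₀/(2π) = 9734 Hz.
Step 3 — Series Q: Q = ω₀L/R = 6.116e+04·0.0164/35.1 = 28.58.
Step 4 — Bandwidth: Δω = ω₀/Q = 2140 rad/s; BW = Δω/(2π) = 340.6 Hz.

(a) f₀ = 9734 Hz  (b) Q = 28.58  (c) BW = 340.6 Hz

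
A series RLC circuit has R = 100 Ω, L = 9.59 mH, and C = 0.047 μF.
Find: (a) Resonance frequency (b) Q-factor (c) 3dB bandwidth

Step 1 — Resonance: ω₀ = 1/√(LC) = 1/√(0.00959·4.7e-08) = 4.71e+04 rad/s.
Step 2 — f₀ = ω₀/(2π) = 7497 Hz.
Step 3 — Series Q: Q = ω₀L/R = 4.71e+04·0.00959/100 = 4.517.
Step 4 — Bandwidth: Δω = ω₀/Q = 1.043e+04 rad/s; BW = Δω/(2π) = 1660 Hz.

(a) f₀ = 7497 Hz  (b) Q = 4.517  (c) BW = 1660 Hz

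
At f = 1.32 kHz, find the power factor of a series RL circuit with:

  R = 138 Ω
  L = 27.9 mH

Step 1 — Angular frequency: ω = 2π·f = 2π·1320 = 8294 rad/s.
Step 2 — Component impedances:
  R: Z = R = 138 Ω
  L: Z = jωL = j·8294·0.0279 = 0 + j231.4 Ω
Step 3 — Series combination: Z_total = R + L = 138 + j231.4 Ω = 269.4∠59.2° Ω.
Step 4 — Power factor: PF = cos(φ) = Re(Z)/|Z| = 138/269.4 = 0.5122.
Step 5 — Type: Im(Z) = 231.4 ⇒ lagging (phase φ = 59.2°).

PF = 0.5122 (lagging, φ = 59.2°)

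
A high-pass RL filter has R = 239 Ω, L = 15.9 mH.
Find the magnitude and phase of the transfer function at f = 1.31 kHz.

Step 1 — Angular frequency: ω = 2π·1310 = 8231 rad/s.
Step 2 — Transfer function: H(jω) = jωL/(R + jωL).
Step 3 — Numerator jωL = j·130.9; denominator R + jωL = 239 + j130.9.
Step 4 — H = 0.2307 + j0.4213.
Step 5 — Magnitude: |H| = 0.4803 (-6.4 dB); phase: φ = 61.3°.

|H| = 0.4803 (-6.4 dB), φ = 61.3°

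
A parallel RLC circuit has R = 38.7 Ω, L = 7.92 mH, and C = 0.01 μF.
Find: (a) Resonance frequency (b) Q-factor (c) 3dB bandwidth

Step 1 — Resonance: ω₀ = 1/√(LC) = 1/√(0.00792·1e-08) = 1.124e+05 rad/s.
Step 2 — f₀ = ω₀/(2π) = 1.788e+04 Hz.
Step 3 — Parallel Q: Q = R/(ω₀L) = 38.7/(1.124e+05·0.00792) = 0.04349.
Step 4 — Bandwidth: Δω = ω₀/Q = 2.584e+06 rad/s; BW = Δω/(2π) = 4.113e+05 Hz.

(a) f₀ = 1.788e+04 Hz  (b) Q = 0.04349  (c) BW = 4.113e+05 Hz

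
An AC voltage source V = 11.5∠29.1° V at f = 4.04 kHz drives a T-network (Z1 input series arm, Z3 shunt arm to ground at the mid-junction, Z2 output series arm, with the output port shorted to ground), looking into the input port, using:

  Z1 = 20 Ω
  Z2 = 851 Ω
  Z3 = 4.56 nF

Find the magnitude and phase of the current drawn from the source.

Step 1 — Angular frequency: ω = 2π·f = 2π·4040 = 2.538e+04 rad/s.
Step 2 — Component impedances:
  Z1: Z = R = 20 Ω
  Z2: Z = R = 851 Ω
  Z3: Z = 1/(jωC) = -j/(ω·C) = 0 - j8639 Ω
Step 3 — With the output port shorted to ground, the output series arm Z2 runs from the junction to ground; the shunt arm Z3 also runs from the junction to ground. They appear in parallel: Z3 || Z2 = 842.8 - j83.02 Ω.
Step 4 — Series with input arm Z1: Z_in = Z1 + (Z3 || Z2) = 862.8 - j83.02 Ω = 866.8∠-5.5° Ω.
Step 5 — Source phasor: V = 11.5∠29.1° V = 10.05 + j5.593 V.
Step 6 — Ohm's law: I = V / Z_total = (10.05 + j5.593) / (862.8 - j83.02) = 0.01092 + j0.007533 A.
Step 7 — Convert to polar: |I| = 0.01327 A, ∠I = 34.6°.

I = 0.01327∠34.6° A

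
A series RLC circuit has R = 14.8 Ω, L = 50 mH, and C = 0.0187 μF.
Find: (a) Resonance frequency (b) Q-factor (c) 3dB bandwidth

Step 1 — Resonance: ω₀ = 1/√(LC) = 1/√(0.05·1.87e-08) = 3.27e+04 rad/s.
Step 2 — f₀ = ω₀/(2π) = 5205 Hz.
Step 3 — Series Q: Q = ω₀L/R = 3.27e+04·0.05/14.8 = 110.5.
Step 4 — Bandwidth: Δω = ω₀/Q = 296 rad/s; BW = Δω/(2π) = 47.11 Hz.

(a) f₀ = 5205 Hz  (b) Q = 110.5  (c) BW = 47.11 Hz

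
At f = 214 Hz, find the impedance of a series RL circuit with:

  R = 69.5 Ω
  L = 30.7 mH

Step 1 — Angular frequency: ω = 2π·f = 2π·214 = 1345 rad/s.
Step 2 — Component impedances:
  R: Z = R = 69.5 Ω
  L: Z = jωL = j·1345·0.0307 = 0 + j41.28 Ω
Step 3 — Series combination: Z_total = R + L = 69.5 + j41.28 Ω = 80.83∠30.7° Ω.

Z = 69.5 + j41.28 Ω = 80.83∠30.7° Ω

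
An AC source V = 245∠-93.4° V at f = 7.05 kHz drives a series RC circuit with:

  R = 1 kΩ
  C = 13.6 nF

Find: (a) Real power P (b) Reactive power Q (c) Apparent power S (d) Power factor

Step 1 — Angular frequency: ω = 2π·f = 2π·7050 = 4.43e+04 rad/s.
Step 2 — Component impedances:
  R: Z = R = 1000 Ω
  C: Z = 1/(jωC) = -j/(ω·C) = 0 - j1660 Ω
Step 3 — Series combination: Z_total = R + C = 1000 - j1660 Ω = 1938∠-58.9° Ω.
Step 4 — Source phasor: V = 245∠-93.4° V = -14.53 - j244.6 V.
Step 5 — Current: I = V / Z = 0.1042 - j0.07155 A = 0.1264∠-34.5° A.
Step 6 — Complex power: S = V·I* = 15.98 - j26.53 VA.
Step 7 — Real power: P = Re(S) = 15.98 W.
Step 8 — Reactive power: Q = Im(S) = -26.53 VAR.
Step 9 — Apparent power: |S| = 30.97 VA.
Step 10 — Power factor: PF = P/|S| = 0.516 (leading).

(a) P = 15.98 W  (b) Q = -26.53 VAR  (c) S = 30.97 VA  (d) PF = 0.516 (leading)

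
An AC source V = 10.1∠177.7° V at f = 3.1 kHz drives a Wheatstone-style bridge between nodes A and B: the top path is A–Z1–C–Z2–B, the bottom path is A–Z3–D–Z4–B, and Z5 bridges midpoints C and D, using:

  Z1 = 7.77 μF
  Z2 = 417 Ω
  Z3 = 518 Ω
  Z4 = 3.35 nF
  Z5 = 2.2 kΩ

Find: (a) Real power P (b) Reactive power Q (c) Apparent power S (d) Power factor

Step 1 — Angular frequency: ω = 2π·f = 2π·3100 = 1.948e+04 rad/s.
Step 2 — Component impedances:
  Z1: Z = 1/(jωC) = -j/(ω·C) = 0 - j6.608 Ω
  Z2: Z = R = 417 Ω
  Z3: Z = R = 518 Ω
  Z4: Z = 1/(jωC) = -j/(ω·C) = 0 - j1.533e+04 Ω
  Z5: Z = R = 2200 Ω
Step 3 — Bridge requires nodal analysis (the Z5 bridge couples midpoints C and D, so the two paths cannot be reduced to a simple series/parallel combination). Setting node B to ground and injecting 1 A at node A, the 3-node admittance system at A, C, D solves to V_A = Z_AB = 416.1 - j17.9 Ω = 416.5∠-2.5° Ω.
Step 4 — Source phasor: V = 10.1∠177.7° V = -10.09 + j0.4053 V.
Step 5 — Current: I = V / Z = -0.02425 - j6.908e-05 A = 0.02425∠-179.8° A.
Step 6 — Complex power: S = V·I* = 0.2447 - j0.01053 VA.
Step 7 — Real power: P = Re(S) = 0.2447 W.
Step 8 — Reactive power: Q = Im(S) = -0.01053 VAR.
Step 9 — Apparent power: |S| = 0.2449 VA.
Step 10 — Power factor: PF = P/|S| = 0.9991 (leading).

(a) P = 0.2447 W  (b) Q = -0.01053 VAR  (c) S = 0.2449 VA  (d) PF = 0.9991 (leading)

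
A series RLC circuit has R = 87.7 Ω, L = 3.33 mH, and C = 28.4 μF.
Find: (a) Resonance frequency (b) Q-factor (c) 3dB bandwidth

Step 1 — Resonance condition Im(Z)=0 gives ω₀ = 1/√(LC).
Step 2 — ω₀ = 1/√(0.00333·2.84e-05) = 3252 rad/s.
Step 3 — f₀ = ω₀/(2π) = 517.5 Hz.
Step 4 — Series Q: Q = ω₀L/R = 3252·0.00333/87.7 = 0.1235.
Step 5 — 3dB bandwidth: Δω = ω₀/Q = 2.634e+04 rad/s; BW = Δω/(2π) = 4192 Hz.

(a) f₀ = 517.5 Hz  (b) Q = 0.1235  (c) BW = 4192 Hz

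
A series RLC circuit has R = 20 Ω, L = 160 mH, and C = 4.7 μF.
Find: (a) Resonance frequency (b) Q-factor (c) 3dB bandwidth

Step 1 — Resonance condition Im(Z)=0 gives ω₀ = 1/√(LC).
Step 2 — ω₀ = 1/√(0.16·4.7e-06) = 1153 rad/s.
Step 3 — f₀ = ω₀/(2π) = 183.5 Hz.
Step 4 — Series Q: Q = ω₀L/R = 1153·0.16/20 = 9.225.
Step 5 — 3dB bandwidth: Δω = ω₀/Q = 125 rad/s; BW = Δω/(2π) = 19.89 Hz.

(a) f₀ = 183.5 Hz  (b) Q = 9.225  (c) BW = 19.89 Hz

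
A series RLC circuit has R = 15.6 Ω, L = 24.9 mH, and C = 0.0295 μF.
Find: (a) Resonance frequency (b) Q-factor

Step 1 — Resonance condition Im(Z)=0 gives ω₀ = 1/√(LC).
Step 2 — ω₀ = 1/√(0.0249·2.95e-08) = 3.69e+04 rad/s.
Step 3 — f₀ = ω₀/(2π) = 5872 Hz.
Step 4 — Series Q: Q = ω₀L/R = 3.69e+04·0.0249/15.6 = 58.89.

(a) f₀ = 5872 Hz  (b) Q = 58.89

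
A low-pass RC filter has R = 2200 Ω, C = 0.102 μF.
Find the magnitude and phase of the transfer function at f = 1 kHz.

Step 1 — Angular frequency: ω = 2π·1000 = 6283 rad/s.
Step 2 — Transfer function: H(jω) = 1/(1 + jωRC).
Step 3 — Denominator: 1 + jωRC = 1 + j·6283·2200·1.02e-07 = 1 + j1.41.
Step 4 — H = 0.3347 - j0.4719.
Step 5 — Magnitude: |H| = 0.5785 (-4.8 dB); phase: φ = -54.7°.

|H| = 0.5785 (-4.8 dB), φ = -54.7°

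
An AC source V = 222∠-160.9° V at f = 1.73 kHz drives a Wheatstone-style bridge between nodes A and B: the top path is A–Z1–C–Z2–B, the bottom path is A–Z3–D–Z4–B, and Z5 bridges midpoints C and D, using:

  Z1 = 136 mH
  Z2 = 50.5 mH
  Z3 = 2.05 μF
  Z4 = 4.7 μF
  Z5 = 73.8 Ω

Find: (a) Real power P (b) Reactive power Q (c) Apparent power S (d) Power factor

Step 1 — Angular frequency: ω = 2π·f = 2π·1730 = 1.087e+04 rad/s.
Step 2 — Component impedances:
  Z1: Z = jωL = j·1.087e+04·0.136 = 0 + j1478 Ω
  Z2: Z = jωL = j·1.087e+04·0.0505 = 0 + j548.9 Ω
  Z3: Z = 1/(jωC) = -j/(ω·C) = 0 - j44.88 Ω
  Z4: Z = 1/(jωC) = -j/(ω·C) = 0 - j19.57 Ω
  Z5: Z = R = 73.8 Ω
Step 3 — Bridge requires nodal analysis (the Z5 bridge couples midpoints C and D, so the two paths cannot be reduced to a simple series/parallel combination). Setting node B to ground and injecting 1 A at node A, the 3-node admittance system at A, C, D solves to V_A = Z_AB = 0.002289 - j66.58 Ω = 66.58∠-90.0° Ω.
Step 4 — Source phasor: V = 222∠-160.9° V = -209.8 - j72.64 V.
Step 5 — Current: I = V / Z = 1.091 - j3.151 A = 3.334∠-70.9° A.
Step 6 — Complex power: S = V·I* = 0.02545 - j740.2 VA.
Step 7 — Real power: P = Re(S) = 0.02545 W.
Step 8 — Reactive power: Q = Im(S) = -740.2 VAR.
Step 9 — Apparent power: |S| = 740.2 VA.
Step 10 — Power factor: PF = P/|S| = 3.438e-05 (leading).

(a) P = 0.02545 W  (b) Q = -740.2 VAR  (c) S = 740.2 VA  (d) PF = 3.438e-05 (leading)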